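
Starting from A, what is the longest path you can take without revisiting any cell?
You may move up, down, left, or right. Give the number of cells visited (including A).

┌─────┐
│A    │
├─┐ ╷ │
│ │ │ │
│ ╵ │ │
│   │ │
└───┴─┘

Finding longest simple path using DFS:
Start: (0, 0)
Longest path visits 6 cells
Path: A → right → down → down → left → up

Solution:

┌─────┐
│A ↓  │
├─┐ ╷ │
│B│↓│ │
│ ╵ │ │
│↑ ↲│ │
└───┴─┘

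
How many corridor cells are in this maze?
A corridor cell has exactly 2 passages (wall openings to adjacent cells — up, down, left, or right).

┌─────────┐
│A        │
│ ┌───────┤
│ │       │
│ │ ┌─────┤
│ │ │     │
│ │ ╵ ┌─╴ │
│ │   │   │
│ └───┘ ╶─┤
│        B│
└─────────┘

Counting cells with exactly 2 passages:
Total corridor cells: 21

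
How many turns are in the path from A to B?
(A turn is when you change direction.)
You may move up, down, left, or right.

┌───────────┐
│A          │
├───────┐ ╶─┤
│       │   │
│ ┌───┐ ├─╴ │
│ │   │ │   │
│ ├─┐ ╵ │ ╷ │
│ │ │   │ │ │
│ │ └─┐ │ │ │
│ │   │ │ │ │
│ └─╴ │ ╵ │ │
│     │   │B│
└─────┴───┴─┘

Directions: right, right, right, right, down, right, down, down, down, down
Number of turns: 3

Solution:

┌───────────┐
│A → → → ↓  │
├───────┐ ╶─┤
│       │↳ ↓│
│ ┌───┐ ├─╴ │
│ │   │ │  ↓│
│ ├─┐ ╵ │ ╷ │
│ │ │   │ │↓│
│ │ └─┐ │ │ │
│ │   │ │ │↓│
│ └─╴ │ ╵ │ │
│     │   │B│
└─────┴───┴─┘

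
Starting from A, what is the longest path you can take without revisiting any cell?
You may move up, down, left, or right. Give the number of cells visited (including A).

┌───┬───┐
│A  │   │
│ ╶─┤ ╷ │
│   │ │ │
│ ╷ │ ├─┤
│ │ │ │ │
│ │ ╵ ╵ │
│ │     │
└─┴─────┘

Finding longest simple path using DFS:
Start: (0, 0)
Longest path visits 11 cells
Path: A → down → right → down → down → right → up → up → up → right → down

Solution:

┌───┬───┐
│A  │↱ ↓│
│ ╶─┤ ╷ │
│↳ ↓│↑│B│
│ ╷ │ ├─┤
│ │↓│↑│ │
│ │ ╵ ╵ │
│ │↳ ↑  │
└─┴─────┘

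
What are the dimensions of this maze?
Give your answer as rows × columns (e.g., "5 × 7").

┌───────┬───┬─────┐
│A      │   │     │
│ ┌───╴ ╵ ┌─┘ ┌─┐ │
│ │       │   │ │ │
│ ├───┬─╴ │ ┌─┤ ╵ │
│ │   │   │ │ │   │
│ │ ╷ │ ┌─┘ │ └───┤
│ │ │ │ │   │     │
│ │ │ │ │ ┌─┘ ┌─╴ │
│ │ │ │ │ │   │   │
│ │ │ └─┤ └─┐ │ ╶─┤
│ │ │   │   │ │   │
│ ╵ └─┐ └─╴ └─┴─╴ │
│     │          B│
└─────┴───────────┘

Counting the maze dimensions:
Rows (vertical): 7
Columns (horizontal): 9
Dimensions: 7 × 9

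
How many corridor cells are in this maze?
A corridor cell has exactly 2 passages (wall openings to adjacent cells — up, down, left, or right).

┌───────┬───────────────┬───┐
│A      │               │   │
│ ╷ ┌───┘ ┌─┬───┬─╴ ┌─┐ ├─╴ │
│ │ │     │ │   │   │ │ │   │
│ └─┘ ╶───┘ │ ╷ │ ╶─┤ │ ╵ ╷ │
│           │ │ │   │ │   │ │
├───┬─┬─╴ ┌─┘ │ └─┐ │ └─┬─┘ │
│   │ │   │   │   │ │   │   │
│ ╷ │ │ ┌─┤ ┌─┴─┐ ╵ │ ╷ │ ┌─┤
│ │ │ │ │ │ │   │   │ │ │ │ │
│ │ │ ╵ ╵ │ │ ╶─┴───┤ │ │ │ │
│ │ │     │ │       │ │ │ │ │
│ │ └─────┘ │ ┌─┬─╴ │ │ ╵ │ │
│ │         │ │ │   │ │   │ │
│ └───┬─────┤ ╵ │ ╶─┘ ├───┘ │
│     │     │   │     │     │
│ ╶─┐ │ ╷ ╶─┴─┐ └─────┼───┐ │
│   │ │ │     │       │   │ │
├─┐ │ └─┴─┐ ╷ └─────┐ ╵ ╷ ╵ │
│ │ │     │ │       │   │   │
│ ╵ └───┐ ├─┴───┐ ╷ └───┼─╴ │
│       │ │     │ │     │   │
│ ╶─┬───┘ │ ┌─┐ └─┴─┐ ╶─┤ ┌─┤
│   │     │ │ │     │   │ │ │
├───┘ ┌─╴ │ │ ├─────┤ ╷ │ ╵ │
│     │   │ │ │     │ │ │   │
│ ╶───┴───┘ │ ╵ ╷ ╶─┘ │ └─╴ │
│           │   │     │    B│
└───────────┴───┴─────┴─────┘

Counting cells with exactly 2 passages:
Total corridor cells: 150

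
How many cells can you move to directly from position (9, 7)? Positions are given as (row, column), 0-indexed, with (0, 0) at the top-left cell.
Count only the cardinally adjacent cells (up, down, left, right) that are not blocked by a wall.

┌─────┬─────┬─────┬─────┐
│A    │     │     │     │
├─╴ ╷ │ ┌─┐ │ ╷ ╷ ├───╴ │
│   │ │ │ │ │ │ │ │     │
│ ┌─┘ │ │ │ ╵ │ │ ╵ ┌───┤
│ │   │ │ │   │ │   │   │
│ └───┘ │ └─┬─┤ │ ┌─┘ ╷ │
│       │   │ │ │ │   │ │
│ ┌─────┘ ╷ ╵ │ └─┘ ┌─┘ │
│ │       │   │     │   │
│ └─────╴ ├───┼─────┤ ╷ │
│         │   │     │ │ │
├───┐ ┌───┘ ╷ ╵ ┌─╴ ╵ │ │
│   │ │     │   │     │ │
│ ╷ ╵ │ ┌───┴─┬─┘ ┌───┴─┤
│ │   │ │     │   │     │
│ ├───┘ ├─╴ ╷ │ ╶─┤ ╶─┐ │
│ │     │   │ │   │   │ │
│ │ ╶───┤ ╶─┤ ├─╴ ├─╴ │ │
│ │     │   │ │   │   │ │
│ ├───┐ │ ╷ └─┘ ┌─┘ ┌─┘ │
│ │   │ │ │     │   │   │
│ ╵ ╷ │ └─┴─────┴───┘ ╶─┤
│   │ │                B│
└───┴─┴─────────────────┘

Checking passable neighbors of (9, 7):
Neighbors: (10, 7), (9, 8)
Count: 2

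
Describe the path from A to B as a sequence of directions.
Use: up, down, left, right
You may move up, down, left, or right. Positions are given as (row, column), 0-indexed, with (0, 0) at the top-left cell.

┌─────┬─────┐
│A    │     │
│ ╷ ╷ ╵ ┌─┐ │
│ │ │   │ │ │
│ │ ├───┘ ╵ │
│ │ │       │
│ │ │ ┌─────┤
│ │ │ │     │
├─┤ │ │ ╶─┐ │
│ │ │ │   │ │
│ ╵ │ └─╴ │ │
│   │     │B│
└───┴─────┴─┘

Finding the path and converting it to directions:
Path through cells: (0,0) → (0,1) → (0,2) → (1,2) → (1,3) → (0,3) → (0,4) → (0,5) → (1,5) → (2,5) → (2,4) → (2,3) → (2,2) → (3,2) → (4,2) → (5,2) → (5,3) → (5,4) → (4,4) → (4,3) → (3,3) → (3,4) → (3,5) → (4,5) → (5,5)
Directions: right, right, down, right, up, right, right, down, down, left, left, left, down, down, down, right, right, up, left, up, right, right, down, down

Solution:

┌─────┬─────┐
│A → ↓│↱ → ↓│
│ ╷ ╷ ╵ ┌─┐ │
│ │ │↳ ↑│ │↓│
│ │ ├───┘ ╵ │
│ │ │↓ ← ← ↲│
│ │ │ ┌─────┤
│ │ │↓│↱ → ↓│
├─┤ │ │ ╶─┐ │
│ │ │↓│↑ ↰│↓│
│ ╵ │ └─╴ │ │
│   │↳ → ↑│B│
└───┴─────┴─┘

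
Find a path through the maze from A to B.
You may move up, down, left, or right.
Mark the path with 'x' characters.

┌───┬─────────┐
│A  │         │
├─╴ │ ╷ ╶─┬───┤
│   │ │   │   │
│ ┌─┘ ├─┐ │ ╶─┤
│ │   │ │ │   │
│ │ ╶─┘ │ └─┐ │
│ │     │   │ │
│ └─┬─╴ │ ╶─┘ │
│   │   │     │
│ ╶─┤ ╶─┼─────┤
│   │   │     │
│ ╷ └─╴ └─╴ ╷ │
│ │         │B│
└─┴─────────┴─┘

Finding the shortest path through the maze:
Path length: 16 steps
Directions: right → down → left → down → down → down → down → right → down → right → right → right → right → up → right → down

Solution:

┌───┬─────────┐
│A x│         │
├─╴ │ ╷ ╶─┬───┤
│x x│ │   │   │
│ ┌─┘ ├─┐ │ ╶─┤
│x│   │ │ │   │
│ │ ╶─┘ │ └─┐ │
│x│     │   │ │
│ └─┬─╴ │ ╶─┘ │
│x  │   │     │
│ ╶─┤ ╶─┼─────┤
│x x│   │  x x│
│ ╷ └─╴ └─╴ ╷ │
│ │x x x x x│B│
└─┴─────────┴─┘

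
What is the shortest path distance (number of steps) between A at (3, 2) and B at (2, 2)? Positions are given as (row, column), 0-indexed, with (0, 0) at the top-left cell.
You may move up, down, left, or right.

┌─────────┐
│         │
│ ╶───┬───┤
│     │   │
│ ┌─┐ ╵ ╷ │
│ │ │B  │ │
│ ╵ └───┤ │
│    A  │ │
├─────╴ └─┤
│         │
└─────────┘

Finding path from (3, 2) to (2, 2):
Path: (3,2) → (3,1) → (3,0) → (2,0) → (1,0) → (1,1) → (1,2) → (2,2)
Distance: 7 steps

Solution:

┌─────────┐
│         │
│ ╶───┬───┤
│↱ → ↓│   │
│ ┌─┐ ╵ ╷ │
│↑│ │B  │ │
│ ╵ └───┤ │
│↑ ← A  │ │
├─────╴ └─┤
│         │
└─────────┘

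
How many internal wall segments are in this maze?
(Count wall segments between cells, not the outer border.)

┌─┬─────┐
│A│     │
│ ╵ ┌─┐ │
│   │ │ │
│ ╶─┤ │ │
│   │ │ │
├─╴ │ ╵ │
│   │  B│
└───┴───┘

Counting internal wall segments:
Total internal walls: 9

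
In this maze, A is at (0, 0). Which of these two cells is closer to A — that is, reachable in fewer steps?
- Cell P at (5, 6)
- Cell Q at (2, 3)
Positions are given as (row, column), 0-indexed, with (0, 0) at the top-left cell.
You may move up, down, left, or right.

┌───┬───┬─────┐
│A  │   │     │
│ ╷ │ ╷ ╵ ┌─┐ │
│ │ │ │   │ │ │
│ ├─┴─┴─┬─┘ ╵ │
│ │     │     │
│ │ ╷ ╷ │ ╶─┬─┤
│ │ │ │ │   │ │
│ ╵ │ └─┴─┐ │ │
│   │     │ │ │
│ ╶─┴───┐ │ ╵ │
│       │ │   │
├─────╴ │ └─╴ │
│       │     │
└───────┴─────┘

Shortest path A → P at (5, 6): 17 steps
Shortest path A → Q at (2, 3): 9 steps

Q is closer (9 steps vs 17 steps).

Path to P:

┌───┬───┬─────┐
│A  │   │     │
│ ╷ │ ╷ ╵ ┌─┐ │
│↓│ │ │   │ │ │
│ ├─┴─┴─┬─┘ ╵ │
│↓│↱ ↓  │     │
│ │ ╷ ╷ │ ╶─┬─┤
│↓│↑│↓│ │   │ │
│ ╵ │ └─┴─┐ │ │
│↳ ↑│↳ → ↓│ │ │
│ ╶─┴───┐ │ ╵ │
│       │↓│  P│
├─────╴ │ └─╴ │
│       │↳ → ↑│
└───────┴─────┘

Path to Q:

┌───┬───┬─────┐
│A  │   │     │
│ ╷ │ ╷ ╵ ┌─┐ │
│↓│ │ │   │ │ │
│ ├─┴─┴─┬─┘ ╵ │
│↓│↱ → Q│     │
│ │ ╷ ╷ │ ╶─┬─┤
│↓│↑│ │ │   │ │
│ ╵ │ └─┴─┐ │ │
│↳ ↑│     │ │ │
│ ╶─┴───┐ │ ╵ │
│       │ │   │
├─────╴ │ └─╴ │
│       │     │
└───────┴─────┘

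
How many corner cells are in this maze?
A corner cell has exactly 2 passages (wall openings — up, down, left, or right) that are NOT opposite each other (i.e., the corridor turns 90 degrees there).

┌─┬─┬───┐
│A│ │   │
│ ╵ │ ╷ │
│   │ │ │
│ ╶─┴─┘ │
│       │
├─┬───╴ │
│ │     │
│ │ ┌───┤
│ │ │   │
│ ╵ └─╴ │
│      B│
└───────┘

Counting corner cells (2 non-opposite passages):
Total corners: 9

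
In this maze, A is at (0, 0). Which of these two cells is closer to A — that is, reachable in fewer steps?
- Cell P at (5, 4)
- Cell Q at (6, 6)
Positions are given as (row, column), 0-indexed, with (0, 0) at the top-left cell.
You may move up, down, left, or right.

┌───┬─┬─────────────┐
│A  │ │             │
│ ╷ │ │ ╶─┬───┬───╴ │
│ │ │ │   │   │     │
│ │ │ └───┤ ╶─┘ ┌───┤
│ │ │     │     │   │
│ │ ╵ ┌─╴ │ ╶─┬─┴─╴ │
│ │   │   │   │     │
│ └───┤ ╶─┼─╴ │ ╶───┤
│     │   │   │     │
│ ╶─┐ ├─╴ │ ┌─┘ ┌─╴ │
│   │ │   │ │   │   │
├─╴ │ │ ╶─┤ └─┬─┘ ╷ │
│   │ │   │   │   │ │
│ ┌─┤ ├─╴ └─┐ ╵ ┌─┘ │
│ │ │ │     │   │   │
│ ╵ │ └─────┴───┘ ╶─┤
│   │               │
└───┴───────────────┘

Shortest path A → P at (5, 4): 13 steps
Shortest path A → Q at (6, 6): 26 steps

P is closer (13 steps vs 26 steps).

Path to P:

┌───┬─┬─────────────┐
│A ↓│ │             │
│ ╷ │ │ ╶─┬───┬───╴ │
│ │↓│ │   │   │     │
│ │ │ └───┤ ╶─┘ ┌───┤
│ │↓│↱ → ↓│     │   │
│ │ ╵ ┌─╴ │ ╶─┬─┴─╴ │
│ │↳ ↑│↓ ↲│   │     │
│ └───┤ ╶─┼─╴ │ ╶───┤
│     │↳ ↓│   │     │
│ ╶─┐ ├─╴ │ ┌─┘ ┌─╴ │
│   │ │  P│ │   │   │
├─╴ │ │ ╶─┤ └─┬─┘ ╷ │
│   │ │   │   │   │ │
│ ┌─┤ ├─╴ └─┐ ╵ ┌─┘ │
│ │ │ │     │   │   │
│ ╵ │ └─────┴───┘ ╶─┤
│   │               │
└───┴───────────────┘

Path to Q:

┌───┬─┬─────────────┐
│A  │ │             │
│ ╷ │ │ ╶─┬───┬───╴ │
│↓│ │ │   │   │     │
│ │ │ └───┤ ╶─┘ ┌───┤
│↓│ │     │     │   │
│ │ ╵ ┌─╴ │ ╶─┬─┴─╴ │
│↓│   │   │   │     │
│ └───┤ ╶─┼─╴ │ ╶───┤
│↳ → ↓│   │   │     │
│ ╶─┐ ├─╴ │ ┌─┘ ┌─╴ │
│   │↓│   │ │   │↓ ↰│
├─╴ │ │ ╶─┤ └─┬─┘ ╷ │
│   │↓│   │  Q│↓ ↲│↑│
│ ┌─┤ ├─╴ └─┐ ╵ ┌─┘ │
│ │ │↓│     │↑ ↲│↱ ↑│
│ ╵ │ └─────┴───┘ ╶─┤
│   │↳ → → → → → ↑  │
└───┴───────────────┘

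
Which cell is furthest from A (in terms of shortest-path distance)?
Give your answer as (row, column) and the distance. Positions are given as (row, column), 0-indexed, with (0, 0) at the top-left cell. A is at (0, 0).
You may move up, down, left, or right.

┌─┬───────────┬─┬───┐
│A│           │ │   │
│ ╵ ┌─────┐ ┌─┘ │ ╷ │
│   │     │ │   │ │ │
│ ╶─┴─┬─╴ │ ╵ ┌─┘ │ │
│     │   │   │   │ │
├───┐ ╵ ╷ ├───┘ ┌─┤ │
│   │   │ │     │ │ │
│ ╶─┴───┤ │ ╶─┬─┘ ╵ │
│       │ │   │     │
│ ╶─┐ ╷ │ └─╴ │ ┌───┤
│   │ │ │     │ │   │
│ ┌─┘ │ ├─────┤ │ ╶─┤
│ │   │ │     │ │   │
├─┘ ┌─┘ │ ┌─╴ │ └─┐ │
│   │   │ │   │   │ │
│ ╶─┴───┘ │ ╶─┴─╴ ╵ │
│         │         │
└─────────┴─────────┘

Computing BFS distances from A to all cells:
Furthest cell: (7, 2)
Distance: 59 steps

Path from A to the furthest cell:

┌─┬───────────┬─┬───┐
│A│           │ │↱ ↓│
│ ╵ ┌─────┐ ┌─┘ │ ╷ │
│↓  │     │ │   │↑│↓│
│ ╶─┴─┬─╴ │ ╵ ┌─┘ │ │
│↳ → ↓│↱ ↓│   │↱ ↑│↓│
├───┐ ╵ ╷ ├───┘ ┌─┤ │
│   │↳ ↑│↓│↱ → ↑│ │↓│
│ ╶─┴───┤ │ ╶─┬─┘ ╵ │
│    ↱ ↓│↓│↑ ↰│↓ ← ↲│
│ ╶─┐ ╷ │ └─╴ │ ┌───┤
│   │↑│↓│↳ → ↑│↓│   │
│ ┌─┘ │ ├─────┤ │ ╶─┤
│ │↱ ↑│↓│↓ ← ↰│↓│   │
├─┘ ┌─┘ │ ┌─╴ │ └─┐ │
│↱ ↑│B ↲│↓│↱ ↑│↳ ↓│ │
│ ╶─┴───┘ │ ╶─┴─╴ ╵ │
│↑ ← ← ← ↲│↑ ← ← ↲  │
└─────────┴─────────┘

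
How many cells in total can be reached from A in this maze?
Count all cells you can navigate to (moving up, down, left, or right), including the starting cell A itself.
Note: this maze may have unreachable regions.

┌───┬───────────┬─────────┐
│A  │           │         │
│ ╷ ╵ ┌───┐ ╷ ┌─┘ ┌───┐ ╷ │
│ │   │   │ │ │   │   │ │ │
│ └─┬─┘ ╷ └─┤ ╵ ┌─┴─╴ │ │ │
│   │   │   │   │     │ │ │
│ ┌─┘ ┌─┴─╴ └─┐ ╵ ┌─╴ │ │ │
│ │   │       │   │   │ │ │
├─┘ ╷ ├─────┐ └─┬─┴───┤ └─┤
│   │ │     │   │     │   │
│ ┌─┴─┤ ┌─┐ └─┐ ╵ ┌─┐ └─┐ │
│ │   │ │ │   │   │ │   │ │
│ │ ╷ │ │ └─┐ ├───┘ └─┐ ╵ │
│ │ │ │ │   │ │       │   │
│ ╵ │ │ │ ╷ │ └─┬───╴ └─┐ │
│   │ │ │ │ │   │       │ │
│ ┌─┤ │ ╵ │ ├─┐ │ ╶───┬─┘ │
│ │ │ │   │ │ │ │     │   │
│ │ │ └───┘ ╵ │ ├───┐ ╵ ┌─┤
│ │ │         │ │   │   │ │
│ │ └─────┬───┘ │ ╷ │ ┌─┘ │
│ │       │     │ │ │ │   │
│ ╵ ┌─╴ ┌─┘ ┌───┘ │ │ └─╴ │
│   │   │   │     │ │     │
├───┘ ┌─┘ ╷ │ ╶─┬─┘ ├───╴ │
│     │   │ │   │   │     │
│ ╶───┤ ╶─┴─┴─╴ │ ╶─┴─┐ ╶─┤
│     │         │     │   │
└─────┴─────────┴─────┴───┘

Using BFS/flood-fill to find all reachable cells from A:
Maze size: 14 × 13 = 182 total cells
All cells are reachable — the maze is fully connected.
Reachable cells: 182

Reachable region (· marks reachable cells):

┌───┬───────────┬─────────┐
│A ·│· · · · · ·│· · · · ·│
│ ╷ ╵ ┌───┐ ╷ ┌─┘ ┌───┐ ╷ │
│·│· ·│· ·│·│·│· ·│· ·│·│·│
│ └─┬─┘ ╷ └─┤ ╵ ┌─┴─╴ │ │ │
│· ·│· ·│· ·│· ·│· · ·│·│·│
│ ┌─┘ ┌─┴─╴ └─┐ ╵ ┌─╴ │ │ │
│·│· ·│· · · ·│· ·│· ·│·│·│
├─┘ ╷ ├─────┐ └─┬─┴───┤ └─┤
│· ·│·│· · ·│· ·│· · ·│· ·│
│ ┌─┴─┤ ┌─┐ └─┐ ╵ ┌─┐ └─┐ │
│·│· ·│·│·│· ·│· ·│·│· ·│·│
│ │ ╷ │ │ └─┐ ├───┘ └─┐ ╵ │
│·│·│·│·│· ·│·│· · · ·│· ·│
│ ╵ │ │ │ ╷ │ └─┬───╴ └─┐ │
│· ·│·│·│·│·│· ·│· · · ·│·│
│ ┌─┤ │ ╵ │ ├─┐ │ ╶───┬─┘ │
│·│·│·│· ·│·│·│·│· · ·│· ·│
│ │ │ └───┘ ╵ │ ├───┐ ╵ ┌─┤
│·│·│· · · · ·│·│· ·│· ·│·│
│ │ └─────┬───┘ │ ╷ │ ┌─┘ │
│·│· · · ·│· · ·│·│·│·│· ·│
│ ╵ ┌─╴ ┌─┘ ┌───┘ │ │ └─╴ │
│· ·│· ·│· ·│· · ·│·│· · ·│
├───┘ ┌─┘ ╷ │ ╶─┬─┘ ├───╴ │
│· · ·│· ·│·│· ·│· ·│· · ·│
│ ╶───┤ ╶─┴─┴─╴ │ ╶─┴─┐ ╶─┤
│· · ·│· · · · ·│· · ·│· ·│
└─────┴─────────┴─────┴───┘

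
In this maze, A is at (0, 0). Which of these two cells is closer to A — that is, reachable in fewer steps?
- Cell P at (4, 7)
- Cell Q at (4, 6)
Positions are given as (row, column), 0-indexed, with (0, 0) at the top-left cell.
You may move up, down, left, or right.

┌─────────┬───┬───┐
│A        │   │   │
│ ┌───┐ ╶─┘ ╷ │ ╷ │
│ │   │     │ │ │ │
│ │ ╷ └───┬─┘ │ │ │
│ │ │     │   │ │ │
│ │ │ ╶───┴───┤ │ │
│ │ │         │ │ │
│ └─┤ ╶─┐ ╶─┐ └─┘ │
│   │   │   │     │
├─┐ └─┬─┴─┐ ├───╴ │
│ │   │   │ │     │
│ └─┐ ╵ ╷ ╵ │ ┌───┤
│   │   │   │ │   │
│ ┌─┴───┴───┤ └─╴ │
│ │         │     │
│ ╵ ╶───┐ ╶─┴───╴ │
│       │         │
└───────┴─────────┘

Shortest path A → P at (4, 7): 21 steps
Shortest path A → Q at (4, 6): 20 steps

Q is closer (20 steps vs 21 steps).

Path to P:

┌─────────┬───┬───┐
│A        │   │   │
│ ┌───┐ ╶─┘ ╷ │ ╷ │
│↓│   │     │ │ │ │
│ │ ╷ └───┬─┘ │ │ │
│↓│ │     │   │ │ │
│ │ │ ╶───┴───┤ │ │
│↓│ │    ↱ → ↓│ │ │
│ └─┤ ╶─┐ ╶─┐ └─┘ │
│↳ ↓│   │↑ ↰│↳ P  │
├─┐ └─┬─┴─┐ ├───╴ │
│ │↳ ↓│↱ ↓│↑│     │
│ └─┐ ╵ ╷ ╵ │ ┌───┤
│   │↳ ↑│↳ ↑│ │   │
│ ┌─┴───┴───┤ └─╴ │
│ │         │     │
│ ╵ ╶───┐ ╶─┴───╴ │
│       │         │
└───────┴─────────┘

Path to Q:

┌─────────┬───┬───┐
│A        │   │   │
│ ┌───┐ ╶─┘ ╷ │ ╷ │
│↓│   │     │ │ │ │
│ │ ╷ └───┬─┘ │ │ │
│↓│ │     │   │ │ │
│ │ │ ╶───┴───┤ │ │
│↓│ │    ↱ → ↓│ │ │
│ └─┤ ╶─┐ ╶─┐ └─┘ │
│↳ ↓│   │↑ ↰│Q    │
├─┐ └─┬─┴─┐ ├───╴ │
│ │↳ ↓│↱ ↓│↑│     │
│ └─┐ ╵ ╷ ╵ │ ┌───┤
│   │↳ ↑│↳ ↑│ │   │
│ ┌─┴───┴───┤ └─╴ │
│ │         │     │
│ ╵ ╶───┐ ╶─┴───╴ │
│       │         │
└───────┴─────────┘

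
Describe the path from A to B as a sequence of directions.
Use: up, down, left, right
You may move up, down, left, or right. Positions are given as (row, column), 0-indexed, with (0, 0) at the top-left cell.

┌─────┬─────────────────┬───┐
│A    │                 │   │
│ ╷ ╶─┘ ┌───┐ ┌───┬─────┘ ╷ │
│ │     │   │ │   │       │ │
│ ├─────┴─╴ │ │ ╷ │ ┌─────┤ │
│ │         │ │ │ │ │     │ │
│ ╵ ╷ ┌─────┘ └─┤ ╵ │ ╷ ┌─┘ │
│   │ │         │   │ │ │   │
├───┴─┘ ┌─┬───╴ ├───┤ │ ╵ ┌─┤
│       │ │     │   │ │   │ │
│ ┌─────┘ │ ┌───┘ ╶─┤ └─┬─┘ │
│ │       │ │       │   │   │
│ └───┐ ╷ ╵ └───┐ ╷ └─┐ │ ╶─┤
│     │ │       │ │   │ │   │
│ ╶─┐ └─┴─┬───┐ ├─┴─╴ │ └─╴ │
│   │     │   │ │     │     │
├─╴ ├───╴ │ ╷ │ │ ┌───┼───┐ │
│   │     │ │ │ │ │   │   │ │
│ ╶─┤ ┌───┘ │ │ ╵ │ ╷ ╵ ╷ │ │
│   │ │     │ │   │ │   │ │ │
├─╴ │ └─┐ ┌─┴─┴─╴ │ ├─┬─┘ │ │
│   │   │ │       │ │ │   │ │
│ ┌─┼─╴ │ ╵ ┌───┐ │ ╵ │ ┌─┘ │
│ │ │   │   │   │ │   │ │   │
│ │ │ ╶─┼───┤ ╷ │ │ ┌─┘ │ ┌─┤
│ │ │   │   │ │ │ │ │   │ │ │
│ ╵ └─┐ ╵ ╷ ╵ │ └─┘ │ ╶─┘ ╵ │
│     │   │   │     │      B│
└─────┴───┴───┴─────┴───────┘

Finding the path and converting it to directions:
Path through cells: (0,0) → (0,1) → (1,1) → (1,2) → (1,3) → (0,3) → (0,4) → (0,5) → (0,6) → (1,6) → (2,6) → (3,6) → (3,5) → (3,4) → (3,3) → (4,3) → (4,2) → (4,1) → (4,0) → (5,0) → (6,0) → (6,1) → (6,2) → (7,2) → (7,3) → (7,4) → (8,4) → (8,3) → (8,2) → (9,2) → (10,2) → (10,3) → (11,3) → (11,2) → (12,2) → (12,3) → (13,3) → (13,4) → (12,4) → (12,5) → (13,5) → (13,6) → (12,6) → (11,6) → (11,7) → (12,7) → (13,7) → (13,8) → (13,9) → (12,9) → (11,9) → (10,9) → (9,9) → (8,9) → (8,10) → (9,10) → (9,11) → (8,11) → (8,12) → (9,12) → (10,12) → (10,11) → (11,11) → (12,11) → (12,10) → (13,10) → (13,11) → (13,12) → (13,13)
Directions: right, down, right, right, up, right, right, right, down, down, down, left, left, left, down, left, left, left, down, down, right, right, down, right, right, down, left, left, down, down, right, down, left, down, right, down, right, up, right, down, right, up, up, right, down, down, right, right, up, up, up, up, up, right, down, right, up, right, down, down, left, down, down, left, down, right, right, right

Solution:

┌─────┬─────────────────┬───┐
│A ↓  │↱ → → ↓          │   │
│ ╷ ╶─┘ ┌───┐ ┌───┬─────┘ ╷ │
│ │↳ → ↑│   │↓│   │       │ │
│ ├─────┴─╴ │ │ ╷ │ ┌─────┤ │
│ │         │↓│ │ │ │     │ │
│ ╵ ╷ ┌─────┘ └─┤ ╵ │ ╷ ┌─┘ │
│   │ │↓ ← ← ↲  │   │ │ │   │
├───┴─┘ ┌─┬───╴ ├───┤ │ ╵ ┌─┤
│↓ ← ← ↲│ │     │   │ │   │ │
│ ┌─────┘ │ ┌───┘ ╶─┤ └─┬─┘ │
│↓│       │ │       │   │   │
│ └───┐ ╷ ╵ └───┐ ╷ └─┐ │ ╶─┤
│↳ → ↓│ │       │ │   │ │   │
│ ╶─┐ └─┴─┬───┐ ├─┴─╴ │ └─╴ │
│   │↳ → ↓│   │ │     │     │
├─╴ ├───╴ │ ╷ │ │ ┌───┼───┐ │
│   │↓ ← ↲│ │ │ │ │↱ ↓│↱ ↓│ │
│ ╶─┤ ┌───┘ │ │ ╵ │ ╷ ╵ ╷ │ │
│   │↓│     │ │   │↑│↳ ↑│↓│ │
├─╴ │ └─┐ ┌─┴─┴─╴ │ ├─┬─┘ │ │
│   │↳ ↓│ │       │↑│ │↓ ↲│ │
│ ┌─┼─╴ │ ╵ ┌───┐ │ ╵ │ ┌─┘ │
│ │ │↓ ↲│   │↱ ↓│ │↑  │↓│   │
│ │ │ ╶─┼───┤ ╷ │ │ ┌─┘ │ ┌─┤
│ │ │↳ ↓│↱ ↓│↑│↓│ │↑│↓ ↲│ │ │
│ ╵ └─┐ ╵ ╷ ╵ │ └─┘ │ ╶─┘ ╵ │
│     │↳ ↑│↳ ↑│↳ → ↑│↳ → → B│
└─────┴───┴───┴─────┴───────┘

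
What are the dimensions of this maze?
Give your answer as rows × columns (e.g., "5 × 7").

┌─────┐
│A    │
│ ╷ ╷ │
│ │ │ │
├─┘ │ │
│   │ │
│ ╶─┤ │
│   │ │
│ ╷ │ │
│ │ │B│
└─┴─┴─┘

Counting the maze dimensions:
Rows (vertical): 5
Columns (horizontal): 3
Dimensions: 5 × 3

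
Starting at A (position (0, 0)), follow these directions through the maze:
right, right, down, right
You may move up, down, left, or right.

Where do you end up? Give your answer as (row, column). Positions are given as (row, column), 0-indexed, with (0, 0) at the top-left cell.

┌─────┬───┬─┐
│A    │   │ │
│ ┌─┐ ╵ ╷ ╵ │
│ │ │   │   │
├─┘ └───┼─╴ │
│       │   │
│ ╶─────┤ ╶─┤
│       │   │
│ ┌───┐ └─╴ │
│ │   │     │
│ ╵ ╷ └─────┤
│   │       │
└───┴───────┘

Following directions step by step:
Start: (0, 0)
  right: (0, 0) → (0, 1)
  right: (0, 1) → (0, 2)
  down: (0, 2) → (1, 2)
  right: (1, 2) → (1, 3)
Final position: (1, 3)

Path taken:

┌─────┬───┬─┐
│A → ↓│   │ │
│ ┌─┐ ╵ ╷ ╵ │
│ │ │↳ B│   │
├─┘ └───┼─╴ │
│       │   │
│ ╶─────┤ ╶─┤
│       │   │
│ ┌───┐ └─╴ │
│ │   │     │
│ ╵ ╷ └─────┤
│   │       │
└───┴───────┘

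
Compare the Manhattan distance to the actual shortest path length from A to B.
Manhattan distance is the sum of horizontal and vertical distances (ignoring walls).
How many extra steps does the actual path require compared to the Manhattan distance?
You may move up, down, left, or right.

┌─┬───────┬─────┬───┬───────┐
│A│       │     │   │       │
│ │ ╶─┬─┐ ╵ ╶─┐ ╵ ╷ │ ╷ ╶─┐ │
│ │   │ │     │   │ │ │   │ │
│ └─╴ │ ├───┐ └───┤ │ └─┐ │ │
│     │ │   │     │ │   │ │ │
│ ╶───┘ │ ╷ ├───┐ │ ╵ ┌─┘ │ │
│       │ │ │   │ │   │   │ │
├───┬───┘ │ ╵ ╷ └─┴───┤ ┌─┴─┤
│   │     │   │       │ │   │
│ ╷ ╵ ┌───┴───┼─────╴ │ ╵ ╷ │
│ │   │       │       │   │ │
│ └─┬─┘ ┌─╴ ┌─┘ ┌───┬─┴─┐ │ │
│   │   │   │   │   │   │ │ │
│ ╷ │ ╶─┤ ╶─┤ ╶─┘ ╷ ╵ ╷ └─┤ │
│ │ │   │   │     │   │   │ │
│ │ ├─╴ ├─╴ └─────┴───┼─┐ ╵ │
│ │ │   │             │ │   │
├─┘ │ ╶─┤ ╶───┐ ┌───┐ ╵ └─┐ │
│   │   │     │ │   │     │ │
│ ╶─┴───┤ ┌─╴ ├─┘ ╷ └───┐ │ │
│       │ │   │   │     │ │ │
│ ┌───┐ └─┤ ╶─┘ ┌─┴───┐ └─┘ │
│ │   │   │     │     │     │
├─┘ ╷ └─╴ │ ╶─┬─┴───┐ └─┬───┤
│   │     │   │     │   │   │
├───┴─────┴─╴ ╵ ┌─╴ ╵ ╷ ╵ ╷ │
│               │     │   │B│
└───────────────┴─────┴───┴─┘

Manhattan distance: |13 - 0| + |13 - 0| = 26
Actual path length: 72
Extra steps: 72 - 26 = 46

Solution:

┌─┬───────┬─────┬───┬───────┐
│A│↱ → → ↓│↱ → ↓│↱ ↓│↱ ↓    │
│ │ ╶─┬─┐ ╵ ╶─┐ ╵ ╷ │ ╷ ╶─┐ │
│↓│↑ ↰│ │↳ ↑  │↳ ↑│↓│↑│↳ ↓│ │
│ └─╴ │ ├───┐ └───┤ │ └─┐ │ │
│↳ → ↑│ │   │     │↓│↑  │↓│ │
│ ╶───┘ │ ╷ ├───┐ │ ╵ ┌─┘ │ │
│       │ │ │   │ │↳ ↑│↓ ↲│ │
├───┬───┘ │ ╵ ╷ └─┴───┤ ┌─┴─┤
│   │     │   │       │↓│↱ ↓│
│ ╷ ╵ ┌───┴───┼─────╴ │ ╵ ╷ │
│ │   │       │       │↳ ↑│↓│
│ └─┬─┘ ┌─╴ ┌─┘ ┌───┬─┴─┐ │ │
│   │   │   │   │   │   │ │↓│
│ ╷ │ ╶─┤ ╶─┤ ╶─┘ ╷ ╵ ╷ └─┤ │
│ │ │   │   │     │   │   │↓│
│ │ ├─╴ ├─╴ └─────┴───┼─┐ ╵ │
│ │ │   │             │ │  ↓│
├─┘ │ ╶─┤ ╶───┐ ┌───┐ ╵ └─┐ │
│   │   │     │ │↓ ↰│     │↓│
│ ╶─┴───┤ ┌─╴ ├─┘ ╷ └───┐ │ │
│       │ │   │↓ ↲│↑ ← ↰│ │↓│
│ ┌───┐ └─┤ ╶─┘ ┌─┴───┐ └─┘ │
│ │   │   │↓ ← ↲│     │↑ ← ↲│
├─┘ ╷ └─╴ │ ╶─┬─┴───┐ └─┬───┤
│   │     │↳ ↓│↱ → ↓│↱ ↓│↱ ↓│
├───┴─────┴─╴ ╵ ┌─╴ ╵ ╷ ╵ ╷ │
│            ↳ ↑│  ↳ ↑│↳ ↑│B│
└───────────────┴─────┴───┴─┘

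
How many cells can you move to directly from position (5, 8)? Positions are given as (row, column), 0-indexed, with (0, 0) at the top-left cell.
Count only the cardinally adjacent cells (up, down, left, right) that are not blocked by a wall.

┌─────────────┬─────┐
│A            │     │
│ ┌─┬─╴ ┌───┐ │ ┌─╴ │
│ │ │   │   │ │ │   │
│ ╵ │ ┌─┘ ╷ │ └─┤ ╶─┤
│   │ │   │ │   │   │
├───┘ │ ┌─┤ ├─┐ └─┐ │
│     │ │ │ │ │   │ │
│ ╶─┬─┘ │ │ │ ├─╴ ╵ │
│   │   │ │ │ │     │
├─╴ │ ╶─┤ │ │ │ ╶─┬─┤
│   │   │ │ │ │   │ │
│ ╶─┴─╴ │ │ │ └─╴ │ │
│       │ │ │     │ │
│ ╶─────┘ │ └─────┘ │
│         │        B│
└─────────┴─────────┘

Checking passable neighbors of (5, 8):
Neighbors: (6, 8), (5, 7)
Count: 2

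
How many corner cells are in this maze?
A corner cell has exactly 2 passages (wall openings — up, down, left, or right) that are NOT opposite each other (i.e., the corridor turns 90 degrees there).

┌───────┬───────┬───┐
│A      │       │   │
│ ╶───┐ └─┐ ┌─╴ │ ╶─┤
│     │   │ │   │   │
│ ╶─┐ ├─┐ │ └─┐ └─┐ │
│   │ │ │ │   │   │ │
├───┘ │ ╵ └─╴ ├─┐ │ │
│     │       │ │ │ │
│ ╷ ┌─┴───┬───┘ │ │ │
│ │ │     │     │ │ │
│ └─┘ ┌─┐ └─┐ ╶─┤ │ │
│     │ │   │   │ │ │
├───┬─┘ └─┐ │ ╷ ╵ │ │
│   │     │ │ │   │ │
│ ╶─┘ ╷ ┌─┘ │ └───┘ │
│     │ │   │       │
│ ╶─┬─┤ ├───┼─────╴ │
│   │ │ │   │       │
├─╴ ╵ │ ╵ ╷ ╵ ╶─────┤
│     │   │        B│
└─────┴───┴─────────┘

Counting corner cells (2 non-opposite passages):
Total corners: 43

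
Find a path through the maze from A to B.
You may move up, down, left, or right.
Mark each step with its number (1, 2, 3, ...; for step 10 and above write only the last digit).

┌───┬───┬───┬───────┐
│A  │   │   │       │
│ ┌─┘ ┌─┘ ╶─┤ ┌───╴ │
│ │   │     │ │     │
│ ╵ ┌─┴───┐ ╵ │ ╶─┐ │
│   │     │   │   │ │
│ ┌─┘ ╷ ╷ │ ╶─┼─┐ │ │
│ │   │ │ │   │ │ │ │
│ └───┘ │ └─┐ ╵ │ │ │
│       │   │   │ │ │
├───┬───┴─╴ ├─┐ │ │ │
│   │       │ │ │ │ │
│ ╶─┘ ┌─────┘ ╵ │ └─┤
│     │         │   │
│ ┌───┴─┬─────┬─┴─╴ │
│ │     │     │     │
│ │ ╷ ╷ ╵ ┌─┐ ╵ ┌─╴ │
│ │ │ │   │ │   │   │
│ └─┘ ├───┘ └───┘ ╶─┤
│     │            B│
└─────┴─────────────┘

Finding the shortest path through the maze:
Path length: 42 steps
Directions: down → down → down → down → right → right → right → up → up → right → down → down → right → down → left → left → left → down → left → left → down → down → down → right → right → up → up → right → down → right → up → right → right → down → right → up → right → right → down → left → down → right

Solution:

┌───┬───┬───┬───────┐
│A  │   │   │       │
│ ┌─┘ ┌─┘ ╶─┤ ┌───╴ │
│1│   │     │ │     │
│ ╵ ┌─┴───┐ ╵ │ ╶─┐ │
│2  │  9 0│   │   │ │
│ ┌─┘ ╷ ╷ │ ╶─┼─┐ │ │
│3│   │8│1│   │ │ │ │
│ └───┘ │ └─┐ ╵ │ │ │
│4 5 6 7│2 3│   │ │ │
├───┬───┴─╴ ├─┐ │ │ │
│   │7 6 5 4│ │ │ │ │
│ ╶─┘ ┌─────┘ ╵ │ └─┤
│0 9 8│         │   │
│ ┌───┴─┬─────┬─┴─╴ │
│1│  7 8│1 2 3│6 7 8│
│ │ ╷ ╷ ╵ ┌─┐ ╵ ┌─╴ │
│2│ │6│9 0│ │4 5│0 9│
│ └─┘ ├───┘ └───┘ ╶─┤
│3 4 5│          1 B│
└─────┴─────────────┘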